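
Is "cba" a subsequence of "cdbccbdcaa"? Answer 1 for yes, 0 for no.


Check if "cba" is a subsequence of "cdbccbdcaa"
Greedy scan:
  Position 0 ('c'): matches sub[0] = 'c'
  Position 1 ('d'): no match needed
  Position 2 ('b'): matches sub[1] = 'b'
  Position 3 ('c'): no match needed
  Position 4 ('c'): no match needed
  Position 5 ('b'): no match needed
  Position 6 ('d'): no match needed
  Position 7 ('c'): no match needed
  Position 8 ('a'): matches sub[2] = 'a'
  Position 9 ('a'): no match needed
All 3 characters matched => is a subsequence

1


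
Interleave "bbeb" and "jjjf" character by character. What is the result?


Interleaving "bbeb" and "jjjf":
  Position 0: 'b' from first, 'j' from second => "bj"
  Position 1: 'b' from first, 'j' from second => "bj"
  Position 2: 'e' from first, 'j' from second => "ej"
  Position 3: 'b' from first, 'f' from second => "bf"
Result: bjbjejbf

bjbjejbf


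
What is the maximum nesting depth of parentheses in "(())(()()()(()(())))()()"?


Input: "(())(()()()(()(())))()()"
Tracking depth:
  Position 0 '(': depth becomes 1
  Position 1 '(': depth becomes 2
  Position 2 ')': depth becomes 1
  Position 3 ')': depth becomes 0
  Position 4 '(': depth becomes 1
  Position 5 '(': depth becomes 2
  Position 6 ')': depth becomes 1
  Position 7 '(': depth becomes 2
  Position 8 ')': depth becomes 1
  Position 9 '(': depth becomes 2
  Position 10 ')': depth becomes 1
  Position 11 '(': depth becomes 2
  Position 12 '(': depth becomes 3
  Position 13 ')': depth becomes 2
  Position 14 '(': depth becomes 3
  Position 15 '(': depth becomes 4
  Position 16 ')': depth becomes 3
  Position 17 ')': depth becomes 2
  Position 18 ')': depth becomes 1
  Position 19 ')': depth becomes 0
  Position 20 '(': depth becomes 1
  Position 21 ')': depth becomes 0
  Position 22 '(': depth becomes 1
  Position 23 ')': depth becomes 0
Maximum depth reached: 4

4


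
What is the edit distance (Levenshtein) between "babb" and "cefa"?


Computing edit distance: "babb" -> "cefa"
DP table:
           c    e    f    a
      0    1    2    3    4
  b   1    1    2    3    4
  a   2    2    2    3    3
  b   3    3    3    3    4
  b   4    4    4    4    4
Edit distance = dp[4][4] = 4

4


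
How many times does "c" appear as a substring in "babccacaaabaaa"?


Searching for "c" in "babccacaaabaaa"
Scanning each position:
  Position 0: "b" => no
  Position 1: "a" => no
  Position 2: "b" => no
  Position 3: "c" => MATCH
  Position 4: "c" => MATCH
  Position 5: "a" => no
  Position 6: "c" => MATCH
  Position 7: "a" => no
  Position 8: "a" => no
  Position 9: "a" => no
  Position 10: "b" => no
  Position 11: "a" => no
  Position 12: "a" => no
  Position 13: "a" => no
Total occurrences: 3

3


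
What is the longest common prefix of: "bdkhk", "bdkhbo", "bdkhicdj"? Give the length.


Words: bdkhk, bdkhbo, bdkhicdj
  Position 0: all 'b' => match
  Position 1: all 'd' => match
  Position 2: all 'k' => match
  Position 3: all 'h' => match
  Position 4: ('k', 'b', 'i') => mismatch, stop
LCP = "bdkh" (length 4)

4


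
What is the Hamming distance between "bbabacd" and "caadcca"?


Comparing "bbabacd" and "caadcca" position by position:
  Position 0: 'b' vs 'c' => differ
  Position 1: 'b' vs 'a' => differ
  Position 2: 'a' vs 'a' => same
  Position 3: 'b' vs 'd' => differ
  Position 4: 'a' vs 'c' => differ
  Position 5: 'c' vs 'c' => same
  Position 6: 'd' vs 'a' => differ
Total differences (Hamming distance): 5

5


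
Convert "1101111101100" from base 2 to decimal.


Input: "1101111101100" in base 2
Positional expansion:
  Digit '1' (value 1) x 2^12 = 4096
  Digit '1' (value 1) x 2^11 = 2048
  Digit '0' (value 0) x 2^10 = 0
  Digit '1' (value 1) x 2^9 = 512
  Digit '1' (value 1) x 2^8 = 256
  Digit '1' (value 1) x 2^7 = 128
  Digit '1' (value 1) x 2^6 = 64
  Digit '1' (value 1) x 2^5 = 32
  Digit '0' (value 0) x 2^4 = 0
  Digit '1' (value 1) x 2^3 = 8
  Digit '1' (value 1) x 2^2 = 4
  Digit '0' (value 0) x 2^1 = 0
  Digit '0' (value 0) x 2^0 = 0
Sum = 7148

7148


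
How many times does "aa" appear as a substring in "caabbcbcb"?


Searching for "aa" in "caabbcbcb"
Scanning each position:
  Position 0: "ca" => no
  Position 1: "aa" => MATCH
  Position 2: "ab" => no
  Position 3: "bb" => no
  Position 4: "bc" => no
  Position 5: "cb" => no
  Position 6: "bc" => no
  Position 7: "cb" => no
Total occurrences: 1

1


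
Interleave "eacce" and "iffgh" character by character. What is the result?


Interleaving "eacce" and "iffgh":
  Position 0: 'e' from first, 'i' from second => "ei"
  Position 1: 'a' from first, 'f' from second => "af"
  Position 2: 'c' from first, 'f' from second => "cf"
  Position 3: 'c' from first, 'g' from second => "cg"
  Position 4: 'e' from first, 'h' from second => "eh"
Result: eiafcfcgeh

eiafcfcgeh


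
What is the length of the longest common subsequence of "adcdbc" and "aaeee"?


LCS of "adcdbc" and "aaeee"
DP table:
           a    a    e    e    e
      0    0    0    0    0    0
  a   0    1    1    1    1    1
  d   0    1    1    1    1    1
  c   0    1    1    1    1    1
  d   0    1    1    1    1    1
  b   0    1    1    1    1    1
  c   0    1    1    1    1    1
LCS length = dp[6][5] = 1

1


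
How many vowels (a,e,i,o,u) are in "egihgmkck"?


Input: egihgmkck
Checking each character:
  'e' at position 0: vowel (running total: 1)
  'g' at position 1: consonant
  'i' at position 2: vowel (running total: 2)
  'h' at position 3: consonant
  'g' at position 4: consonant
  'm' at position 5: consonant
  'k' at position 6: consonant
  'c' at position 7: consonant
  'k' at position 8: consonant
Total vowels: 2

2


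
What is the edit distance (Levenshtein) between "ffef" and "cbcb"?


Computing edit distance: "ffef" -> "cbcb"
DP table:
           c    b    c    b
      0    1    2    3    4
  f   1    1    2    3    4
  f   2    2    2    3    4
  e   3    3    3    3    4
  f   4    4    4    4    4
Edit distance = dp[4][4] = 4

4


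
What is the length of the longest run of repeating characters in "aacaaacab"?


Input: "aacaaacab"
Scanning for longest run:
  Position 1 ('a'): continues run of 'a', length=2
  Position 2 ('c'): new char, reset run to 1
  Position 3 ('a'): new char, reset run to 1
  Position 4 ('a'): continues run of 'a', length=2
  Position 5 ('a'): continues run of 'a', length=3
  Position 6 ('c'): new char, reset run to 1
  Position 7 ('a'): new char, reset run to 1
  Position 8 ('b'): new char, reset run to 1
Longest run: 'a' with length 3

3


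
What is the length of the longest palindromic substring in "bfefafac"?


Input: "bfefafac"
Checking substrings for palindromes:
  [1:4] "fef" (len 3) => palindrome
  [3:6] "faf" (len 3) => palindrome
  [4:7] "afa" (len 3) => palindrome
Longest palindromic substring: "fef" with length 3

3


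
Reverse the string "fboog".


Input: fboog
Reading characters right to left:
  Position 4: 'g'
  Position 3: 'o'
  Position 2: 'o'
  Position 1: 'b'
  Position 0: 'f'
Reversed: goobf

goobf


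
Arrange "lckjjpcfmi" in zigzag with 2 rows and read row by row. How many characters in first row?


Zigzag "lckjjpcfmi" into 2 rows:
Placing characters:
  'l' => row 0
  'c' => row 1
  'k' => row 0
  'j' => row 1
  'j' => row 0
  'p' => row 1
  'c' => row 0
  'f' => row 1
  'm' => row 0
  'i' => row 1
Rows:
  Row 0: "lkjcm"
  Row 1: "cjpfi"
First row length: 5

5


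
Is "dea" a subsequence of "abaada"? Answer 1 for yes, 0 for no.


Check if "dea" is a subsequence of "abaada"
Greedy scan:
  Position 0 ('a'): no match needed
  Position 1 ('b'): no match needed
  Position 2 ('a'): no match needed
  Position 3 ('a'): no match needed
  Position 4 ('d'): matches sub[0] = 'd'
  Position 5 ('a'): no match needed
Only matched 1/3 characters => not a subsequence

0


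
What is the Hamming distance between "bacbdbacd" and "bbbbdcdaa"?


Comparing "bacbdbacd" and "bbbbdcdaa" position by position:
  Position 0: 'b' vs 'b' => same
  Position 1: 'a' vs 'b' => differ
  Position 2: 'c' vs 'b' => differ
  Position 3: 'b' vs 'b' => same
  Position 4: 'd' vs 'd' => same
  Position 5: 'b' vs 'c' => differ
  Position 6: 'a' vs 'd' => differ
  Position 7: 'c' vs 'a' => differ
  Position 8: 'd' vs 'a' => differ
Total differences (Hamming distance): 6

6


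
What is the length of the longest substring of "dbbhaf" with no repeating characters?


Input: "dbbhaf"
Sliding window (track last position of each char):
  Position 0 ('d'): window [0,0] length 1 -- new best
  Position 1 ('b'): window [0,1] length 2 -- new best
  Position 2 ('b'): repeat (last at 1), move window start to 2
  Position 2 ('b'): window [2,2] length 1
  Position 3 ('h'): window [2,3] length 2
  Position 4 ('a'): window [2,4] length 3 -- new best
  Position 5 ('f'): window [2,5] length 4 -- new best
Longest substring with no repeats: "bhaf" with length 4

4


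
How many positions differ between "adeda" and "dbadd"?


Comparing "adeda" and "dbadd" position by position:
  Position 0: 'a' vs 'd' => DIFFER
  Position 1: 'd' vs 'b' => DIFFER
  Position 2: 'e' vs 'a' => DIFFER
  Position 3: 'd' vs 'd' => same
  Position 4: 'a' vs 'd' => DIFFER
Positions that differ: 4

4


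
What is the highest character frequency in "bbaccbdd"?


Input: bbaccbdd
Character counts:
  'a': 1
  'b': 3
  'c': 2
  'd': 2
Maximum frequency: 3

3


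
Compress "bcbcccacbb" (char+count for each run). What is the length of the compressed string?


Input: bcbcccacbb
Runs:
  'b' x 1 => "b1"
  'c' x 1 => "c1"
  'b' x 1 => "b1"
  'c' x 3 => "c3"
  'a' x 1 => "a1"
  'c' x 1 => "c1"
  'b' x 2 => "b2"
Compressed: "b1c1b1c3a1c1b2"
Compressed length: 14

14


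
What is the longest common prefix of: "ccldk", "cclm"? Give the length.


Words: ccldk, cclm
  Position 0: all 'c' => match
  Position 1: all 'c' => match
  Position 2: all 'l' => match
  Position 3: ('d', 'm') => mismatch, stop
LCP = "ccl" (length 3)

3


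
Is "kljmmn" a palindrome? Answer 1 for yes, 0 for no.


Input: kljmmn
Reversed: nmmjlk
  Compare pos 0 ('k') with pos 5 ('n'): MISMATCH
  Compare pos 1 ('l') with pos 4 ('m'): MISMATCH
  Compare pos 2 ('j') with pos 3 ('m'): MISMATCH
Result: not a palindrome

0


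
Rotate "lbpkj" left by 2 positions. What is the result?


Input: "lbpkj", rotate left by 2
First 2 characters: "lb"
Remaining characters: "pkj"
Concatenate remaining + first: "pkj" + "lb" = "pkjlb"

pkjlb


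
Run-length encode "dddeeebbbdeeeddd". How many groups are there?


Input: dddeeebbbdeeeddd
Scanning for consecutive runs:
  Group 1: 'd' x 3 (positions 0-2)
  Group 2: 'e' x 3 (positions 3-5)
  Group 3: 'b' x 3 (positions 6-8)
  Group 4: 'd' x 1 (positions 9-9)
  Group 5: 'e' x 3 (positions 10-12)
  Group 6: 'd' x 3 (positions 13-15)
Total groups: 6

6


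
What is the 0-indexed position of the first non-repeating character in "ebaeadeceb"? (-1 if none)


Input: ebaeadeceb
Character frequencies:
  'a': 2
  'b': 2
  'c': 1
  'd': 1
  'e': 4
Scanning left to right for freq == 1:
  Position 0 ('e'): freq=4, skip
  Position 1 ('b'): freq=2, skip
  Position 2 ('a'): freq=2, skip
  Position 3 ('e'): freq=4, skip
  Position 4 ('a'): freq=2, skip
  Position 5 ('d'): unique! => answer = 5

5


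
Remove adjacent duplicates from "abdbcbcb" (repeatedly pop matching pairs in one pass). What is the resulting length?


Input: abdbcbcb
Stack-based adjacent duplicate removal:
  Read 'a': push. Stack: a
  Read 'b': push. Stack: ab
  Read 'd': push. Stack: abd
  Read 'b': push. Stack: abdb
  Read 'c': push. Stack: abdbc
  Read 'b': push. Stack: abdbcb
  Read 'c': push. Stack: abdbcbc
  Read 'b': push. Stack: abdbcbcb
Final stack: "abdbcbcb" (length 8)

8


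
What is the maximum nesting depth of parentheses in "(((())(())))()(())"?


Input: "(((())(())))()(())"
Tracking depth:
  Position 0 '(': depth becomes 1
  Position 1 '(': depth becomes 2
  Position 2 '(': depth becomes 3
  Position 3 '(': depth becomes 4
  Position 4 ')': depth becomes 3
  Position 5 ')': depth becomes 2
  Position 6 '(': depth becomes 3
  Position 7 '(': depth becomes 4
  Position 8 ')': depth becomes 3
  Position 9 ')': depth becomes 2
  Position 10 ')': depth becomes 1
  Position 11 ')': depth becomes 0
  Position 12 '(': depth becomes 1
  Position 13 ')': depth becomes 0
  Position 14 '(': depth becomes 1
  Position 15 '(': depth becomes 2
  Position 16 ')': depth becomes 1
  Position 17 ')': depth becomes 0
Maximum depth reached: 4

4


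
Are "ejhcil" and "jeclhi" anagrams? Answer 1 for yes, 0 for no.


Strings: "ejhcil", "jeclhi"
Sorted first:  cehijl
Sorted second: cehijl
Sorted forms match => anagrams

1


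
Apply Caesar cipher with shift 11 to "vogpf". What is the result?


Caesar cipher: shift "vogpf" by 11
  'v' (pos 21) + 11 = pos 6 = 'g'
  'o' (pos 14) + 11 = pos 25 = 'z'
  'g' (pos 6) + 11 = pos 17 = 'r'
  'p' (pos 15) + 11 = pos 0 = 'a'
  'f' (pos 5) + 11 = pos 16 = 'q'
Result: gzraq

gzraq


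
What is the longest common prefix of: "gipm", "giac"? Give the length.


Words: gipm, giac
  Position 0: all 'g' => match
  Position 1: all 'i' => match
  Position 2: ('p', 'a') => mismatch, stop
LCP = "gi" (length 2)

2


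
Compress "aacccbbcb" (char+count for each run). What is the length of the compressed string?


Input: aacccbbcb
Runs:
  'a' x 2 => "a2"
  'c' x 3 => "c3"
  'b' x 2 => "b2"
  'c' x 1 => "c1"
  'b' x 1 => "b1"
Compressed: "a2c3b2c1b1"
Compressed length: 10

10


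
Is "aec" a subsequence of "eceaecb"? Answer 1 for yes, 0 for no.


Check if "aec" is a subsequence of "eceaecb"
Greedy scan:
  Position 0 ('e'): no match needed
  Position 1 ('c'): no match needed
  Position 2 ('e'): no match needed
  Position 3 ('a'): matches sub[0] = 'a'
  Position 4 ('e'): matches sub[1] = 'e'
  Position 5 ('c'): matches sub[2] = 'c'
  Position 6 ('b'): no match needed
All 3 characters matched => is a subsequence

1


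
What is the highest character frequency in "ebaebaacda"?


Input: ebaebaacda
Character counts:
  'a': 4
  'b': 2
  'c': 1
  'd': 1
  'e': 2
Maximum frequency: 4

4


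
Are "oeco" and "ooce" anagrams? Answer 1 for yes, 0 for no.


Strings: "oeco", "ooce"
Sorted first:  ceoo
Sorted second: ceoo
Sorted forms match => anagrams

1


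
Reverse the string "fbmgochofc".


Input: fbmgochofc
Reading characters right to left:
  Position 9: 'c'
  Position 8: 'f'
  Position 7: 'o'
  Position 6: 'h'
  Position 5: 'c'
  Position 4: 'o'
  Position 3: 'g'
  Position 2: 'm'
  Position 1: 'b'
  Position 0: 'f'
Reversed: cfohcogmbf

cfohcogmbf


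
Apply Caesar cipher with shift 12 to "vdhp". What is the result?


Caesar cipher: shift "vdhp" by 12
  'v' (pos 21) + 12 = pos 7 = 'h'
  'd' (pos 3) + 12 = pos 15 = 'p'
  'h' (pos 7) + 12 = pos 19 = 't'
  'p' (pos 15) + 12 = pos 1 = 'b'
Result: hptb

hptb


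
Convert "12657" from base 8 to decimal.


Input: "12657" in base 8
Positional expansion:
  Digit '1' (value 1) x 8^4 = 4096
  Digit '2' (value 2) x 8^3 = 1024
  Digit '6' (value 6) x 8^2 = 384
  Digit '5' (value 5) x 8^1 = 40
  Digit '7' (value 7) x 8^0 = 7
Sum = 5551

5551


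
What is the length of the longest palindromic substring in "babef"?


Input: "babef"
Checking substrings for palindromes:
  [0:3] "bab" (len 3) => palindrome
Longest palindromic substring: "bab" with length 3

3


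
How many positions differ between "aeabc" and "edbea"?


Comparing "aeabc" and "edbea" position by position:
  Position 0: 'a' vs 'e' => DIFFER
  Position 1: 'e' vs 'd' => DIFFER
  Position 2: 'a' vs 'b' => DIFFER
  Position 3: 'b' vs 'e' => DIFFER
  Position 4: 'c' vs 'a' => DIFFER
Positions that differ: 5

5


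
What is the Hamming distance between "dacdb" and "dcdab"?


Comparing "dacdb" and "dcdab" position by position:
  Position 0: 'd' vs 'd' => same
  Position 1: 'a' vs 'c' => differ
  Position 2: 'c' vs 'd' => differ
  Position 3: 'd' vs 'a' => differ
  Position 4: 'b' vs 'b' => same
Total differences (Hamming distance): 3

3


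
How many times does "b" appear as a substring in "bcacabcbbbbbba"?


Searching for "b" in "bcacabcbbbbbba"
Scanning each position:
  Position 0: "b" => MATCH
  Position 1: "c" => no
  Position 2: "a" => no
  Position 3: "c" => no
  Position 4: "a" => no
  Position 5: "b" => MATCH
  Position 6: "c" => no
  Position 7: "b" => MATCH
  Position 8: "b" => MATCH
  Position 9: "b" => MATCH
  Position 10: "b" => MATCH
  Position 11: "b" => MATCH
  Position 12: "b" => MATCH
  Position 13: "a" => no
Total occurrences: 8

8


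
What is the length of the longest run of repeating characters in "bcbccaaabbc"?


Input: "bcbccaaabbc"
Scanning for longest run:
  Position 1 ('c'): new char, reset run to 1
  Position 2 ('b'): new char, reset run to 1
  Position 3 ('c'): new char, reset run to 1
  Position 4 ('c'): continues run of 'c', length=2
  Position 5 ('a'): new char, reset run to 1
  Position 6 ('a'): continues run of 'a', length=2
  Position 7 ('a'): continues run of 'a', length=3
  Position 8 ('b'): new char, reset run to 1
  Position 9 ('b'): continues run of 'b', length=2
  Position 10 ('c'): new char, reset run to 1
Longest run: 'a' with length 3

3


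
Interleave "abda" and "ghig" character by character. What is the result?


Interleaving "abda" and "ghig":
  Position 0: 'a' from first, 'g' from second => "ag"
  Position 1: 'b' from first, 'h' from second => "bh"
  Position 2: 'd' from first, 'i' from second => "di"
  Position 3: 'a' from first, 'g' from second => "ag"
Result: agbhdiag

agbhdiag


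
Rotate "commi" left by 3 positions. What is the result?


Input: "commi", rotate left by 3
First 3 characters: "com"
Remaining characters: "mi"
Concatenate remaining + first: "mi" + "com" = "micom"

micom


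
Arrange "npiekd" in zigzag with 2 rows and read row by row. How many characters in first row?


Zigzag "npiekd" into 2 rows:
Placing characters:
  'n' => row 0
  'p' => row 1
  'i' => row 0
  'e' => row 1
  'k' => row 0
  'd' => row 1
Rows:
  Row 0: "nik"
  Row 1: "ped"
First row length: 3

3


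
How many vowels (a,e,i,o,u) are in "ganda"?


Input: ganda
Checking each character:
  'g' at position 0: consonant
  'a' at position 1: vowel (running total: 1)
  'n' at position 2: consonant
  'd' at position 3: consonant
  'a' at position 4: vowel (running total: 2)
Total vowels: 2

2


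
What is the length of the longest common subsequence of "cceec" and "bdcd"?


LCS of "cceec" and "bdcd"
DP table:
           b    d    c    d
      0    0    0    0    0
  c   0    0    0    1    1
  c   0    0    0    1    1
  e   0    0    0    1    1
  e   0    0    0    1    1
  c   0    0    0    1    1
LCS length = dp[5][4] = 1

1


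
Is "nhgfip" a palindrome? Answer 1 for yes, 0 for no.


Input: nhgfip
Reversed: pifghn
  Compare pos 0 ('n') with pos 5 ('p'): MISMATCH
  Compare pos 1 ('h') with pos 4 ('i'): MISMATCH
  Compare pos 2 ('g') with pos 3 ('f'): MISMATCH
Result: not a palindrome

0


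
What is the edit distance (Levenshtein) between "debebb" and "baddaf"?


Computing edit distance: "debebb" -> "baddaf"
DP table:
           b    a    d    d    a    f
      0    1    2    3    4    5    6
  d   1    1    2    2    3    4    5
  e   2    2    2    3    3    4    5
  b   3    2    3    3    4    4    5
  e   4    3    3    4    4    5    5
  b   5    4    4    4    5    5    6
  b   6    5    5    5    5    6    6
Edit distance = dp[6][6] = 6

6


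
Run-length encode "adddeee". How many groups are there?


Input: adddeee
Scanning for consecutive runs:
  Group 1: 'a' x 1 (positions 0-0)
  Group 2: 'd' x 3 (positions 1-3)
  Group 3: 'e' x 3 (positions 4-6)
Total groups: 3

3


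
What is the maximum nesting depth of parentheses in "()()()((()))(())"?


Input: "()()()((()))(())"
Tracking depth:
  Position 0 '(': depth becomes 1
  Position 1 ')': depth becomes 0
  Position 2 '(': depth becomes 1
  Position 3 ')': depth becomes 0
  Position 4 '(': depth becomes 1
  Position 5 ')': depth becomes 0
  Position 6 '(': depth becomes 1
  Position 7 '(': depth becomes 2
  Position 8 '(': depth becomes 3
  Position 9 ')': depth becomes 2
  Position 10 ')': depth becomes 1
  Position 11 ')': depth becomes 0
  Position 12 '(': depth becomes 1
  Position 13 '(': depth becomes 2
  Position 14 ')': depth becomes 1
  Position 15 ')': depth becomes 0
Maximum depth reached: 3

3


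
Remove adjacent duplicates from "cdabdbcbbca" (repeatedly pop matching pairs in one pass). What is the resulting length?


Input: cdabdbcbbca
Stack-based adjacent duplicate removal:
  Read 'c': push. Stack: c
  Read 'd': push. Stack: cd
  Read 'a': push. Stack: cda
  Read 'b': push. Stack: cdab
  Read 'd': push. Stack: cdabd
  Read 'b': push. Stack: cdabdb
  Read 'c': push. Stack: cdabdbc
  Read 'b': push. Stack: cdabdbcb
  Read 'b': matches stack top 'b' => pop. Stack: cdabdbc
  Read 'c': matches stack top 'c' => pop. Stack: cdabdb
  Read 'a': push. Stack: cdabdba
Final stack: "cdabdba" (length 7)

7


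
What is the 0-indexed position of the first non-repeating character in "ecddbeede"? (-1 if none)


Input: ecddbeede
Character frequencies:
  'b': 1
  'c': 1
  'd': 3
  'e': 4
Scanning left to right for freq == 1:
  Position 0 ('e'): freq=4, skip
  Position 1 ('c'): unique! => answer = 1

1


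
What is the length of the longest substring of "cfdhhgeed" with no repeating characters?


Input: "cfdhhgeed"
Sliding window (track last position of each char):
  Position 0 ('c'): window [0,0] length 1 -- new best
  Position 1 ('f'): window [0,1] length 2 -- new best
  Position 2 ('d'): window [0,2] length 3 -- new best
  Position 3 ('h'): window [0,3] length 4 -- new best
  Position 4 ('h'): repeat (last at 3), move window start to 4
  Position 4 ('h'): window [4,4] length 1
  Position 5 ('g'): window [4,5] length 2
  Position 6 ('e'): window [4,6] length 3
  Position 7 ('e'): repeat (last at 6), move window start to 7
  Position 7 ('e'): window [7,7] length 1
  Position 8 ('d'): window [7,8] length 2
Longest substring with no repeats: "cfdh" with length 4

4


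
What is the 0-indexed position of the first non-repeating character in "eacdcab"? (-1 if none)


Input: eacdcab
Character frequencies:
  'a': 2
  'b': 1
  'c': 2
  'd': 1
  'e': 1
Scanning left to right for freq == 1:
  Position 0 ('e'): unique! => answer = 0

0


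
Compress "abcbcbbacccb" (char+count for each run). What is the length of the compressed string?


Input: abcbcbbacccb
Runs:
  'a' x 1 => "a1"
  'b' x 1 => "b1"
  'c' x 1 => "c1"
  'b' x 1 => "b1"
  'c' x 1 => "c1"
  'b' x 2 => "b2"
  'a' x 1 => "a1"
  'c' x 3 => "c3"
  'b' x 1 => "b1"
Compressed: "a1b1c1b1c1b2a1c3b1"
Compressed length: 18

18


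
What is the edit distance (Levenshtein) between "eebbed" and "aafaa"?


Computing edit distance: "eebbed" -> "aafaa"
DP table:
           a    a    f    a    a
      0    1    2    3    4    5
  e   1    1    2    3    4    5
  e   2    2    2    3    4    5
  b   3    3    3    3    4    5
  b   4    4    4    4    4    5
  e   5    5    5    5    5    5
  d   6    6    6    6    6    6
Edit distance = dp[6][5] = 6

6


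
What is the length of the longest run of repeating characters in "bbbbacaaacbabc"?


Input: "bbbbacaaacbabc"
Scanning for longest run:
  Position 1 ('b'): continues run of 'b', length=2
  Position 2 ('b'): continues run of 'b', length=3
  Position 3 ('b'): continues run of 'b', length=4
  Position 4 ('a'): new char, reset run to 1
  Position 5 ('c'): new char, reset run to 1
  Position 6 ('a'): new char, reset run to 1
  Position 7 ('a'): continues run of 'a', length=2
  Position 8 ('a'): continues run of 'a', length=3
  Position 9 ('c'): new char, reset run to 1
  Position 10 ('b'): new char, reset run to 1
  Position 11 ('a'): new char, reset run to 1
  Position 12 ('b'): new char, reset run to 1
  Position 13 ('c'): new char, reset run to 1
Longest run: 'b' with length 4

4


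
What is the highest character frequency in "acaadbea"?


Input: acaadbea
Character counts:
  'a': 4
  'b': 1
  'c': 1
  'd': 1
  'e': 1
Maximum frequency: 4

4


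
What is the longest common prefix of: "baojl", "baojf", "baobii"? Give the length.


Words: baojl, baojf, baobii
  Position 0: all 'b' => match
  Position 1: all 'a' => match
  Position 2: all 'o' => match
  Position 3: ('j', 'j', 'b') => mismatch, stop
LCP = "bao" (length 3)

3


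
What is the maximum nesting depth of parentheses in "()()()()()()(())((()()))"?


Input: "()()()()()()(())((()()))"
Tracking depth:
  Position 0 '(': depth becomes 1
  Position 1 ')': depth becomes 0
  Position 2 '(': depth becomes 1
  Position 3 ')': depth becomes 0
  Position 4 '(': depth becomes 1
  Position 5 ')': depth becomes 0
  Position 6 '(': depth becomes 1
  Position 7 ')': depth becomes 0
  Position 8 '(': depth becomes 1
  Position 9 ')': depth becomes 0
  Position 10 '(': depth becomes 1
  Position 11 ')': depth becomes 0
  Position 12 '(': depth becomes 1
  Position 13 '(': depth becomes 2
  Position 14 ')': depth becomes 1
  Position 15 ')': depth becomes 0
  Position 16 '(': depth becomes 1
  Position 17 '(': depth becomes 2
  Position 18 '(': depth becomes 3
  Position 19 ')': depth becomes 2
  Position 20 '(': depth becomes 3
  Position 21 ')': depth becomes 2
  Position 22 ')': depth becomes 1
  Position 23 ')': depth becomes 0
Maximum depth reached: 3

3


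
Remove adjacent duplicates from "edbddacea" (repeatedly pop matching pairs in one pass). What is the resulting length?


Input: edbddacea
Stack-based adjacent duplicate removal:
  Read 'e': push. Stack: e
  Read 'd': push. Stack: ed
  Read 'b': push. Stack: edb
  Read 'd': push. Stack: edbd
  Read 'd': matches stack top 'd' => pop. Stack: edb
  Read 'a': push. Stack: edba
  Read 'c': push. Stack: edbac
  Read 'e': push. Stack: edbace
  Read 'a': push. Stack: edbacea
Final stack: "edbacea" (length 7)

7


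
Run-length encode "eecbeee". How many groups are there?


Input: eecbeee
Scanning for consecutive runs:
  Group 1: 'e' x 2 (positions 0-1)
  Group 2: 'c' x 1 (positions 2-2)
  Group 3: 'b' x 1 (positions 3-3)
  Group 4: 'e' x 3 (positions 4-6)
Total groups: 4

4


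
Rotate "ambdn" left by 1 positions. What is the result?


Input: "ambdn", rotate left by 1
First 1 characters: "a"
Remaining characters: "mbdn"
Concatenate remaining + first: "mbdn" + "a" = "mbdna"

mbdna


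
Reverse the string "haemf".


Input: haemf
Reading characters right to left:
  Position 4: 'f'
  Position 3: 'm'
  Position 2: 'e'
  Position 1: 'a'
  Position 0: 'h'
Reversed: fmeah

fmeah


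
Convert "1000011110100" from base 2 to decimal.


Input: "1000011110100" in base 2
Positional expansion:
  Digit '1' (value 1) x 2^12 = 4096
  Digit '0' (value 0) x 2^11 = 0
  Digit '0' (value 0) x 2^10 = 0
  Digit '0' (value 0) x 2^9 = 0
  Digit '0' (value 0) x 2^8 = 0
  Digit '1' (value 1) x 2^7 = 128
  Digit '1' (value 1) x 2^6 = 64
  Digit '1' (value 1) x 2^5 = 32
  Digit '1' (value 1) x 2^4 = 16
  Digit '0' (value 0) x 2^3 = 0
  Digit '1' (value 1) x 2^2 = 4
  Digit '0' (value 0) x 2^1 = 0
  Digit '0' (value 0) x 2^0 = 0
Sum = 4340

4340


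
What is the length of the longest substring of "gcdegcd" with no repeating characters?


Input: "gcdegcd"
Sliding window (track last position of each char):
  Position 0 ('g'): window [0,0] length 1 -- new best
  Position 1 ('c'): window [0,1] length 2 -- new best
  Position 2 ('d'): window [0,2] length 3 -- new best
  Position 3 ('e'): window [0,3] length 4 -- new best
  Position 4 ('g'): repeat (last at 0), move window start to 1
  Position 4 ('g'): window [1,4] length 4
  Position 5 ('c'): repeat (last at 1), move window start to 2
  Position 5 ('c'): window [2,5] length 4
  Position 6 ('d'): repeat (last at 2), move window start to 3
  Position 6 ('d'): window [3,6] length 4
Longest substring with no repeats: "gcde" with length 4

4


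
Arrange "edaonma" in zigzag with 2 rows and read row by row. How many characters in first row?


Zigzag "edaonma" into 2 rows:
Placing characters:
  'e' => row 0
  'd' => row 1
  'a' => row 0
  'o' => row 1
  'n' => row 0
  'm' => row 1
  'a' => row 0
Rows:
  Row 0: "eana"
  Row 1: "dom"
First row length: 4

4


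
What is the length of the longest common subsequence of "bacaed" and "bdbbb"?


LCS of "bacaed" and "bdbbb"
DP table:
           b    d    b    b    b
      0    0    0    0    0    0
  b   0    1    1    1    1    1
  a   0    1    1    1    1    1
  c   0    1    1    1    1    1
  a   0    1    1    1    1    1
  e   0    1    1    1    1    1
  d   0    1    2    2    2    2
LCS length = dp[6][5] = 2

2


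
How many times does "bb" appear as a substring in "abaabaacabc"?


Searching for "bb" in "abaabaacabc"
Scanning each position:
  Position 0: "ab" => no
  Position 1: "ba" => no
  Position 2: "aa" => no
  Position 3: "ab" => no
  Position 4: "ba" => no
  Position 5: "aa" => no
  Position 6: "ac" => no
  Position 7: "ca" => no
  Position 8: "ab" => no
  Position 9: "bc" => no
Total occurrences: 0

0


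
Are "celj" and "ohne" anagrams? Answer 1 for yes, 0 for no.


Strings: "celj", "ohne"
Sorted first:  cejl
Sorted second: ehno
Differ at position 0: 'c' vs 'e' => not anagrams

0


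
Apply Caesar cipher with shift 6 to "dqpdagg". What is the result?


Caesar cipher: shift "dqpdagg" by 6
  'd' (pos 3) + 6 = pos 9 = 'j'
  'q' (pos 16) + 6 = pos 22 = 'w'
  'p' (pos 15) + 6 = pos 21 = 'v'
  'd' (pos 3) + 6 = pos 9 = 'j'
  'a' (pos 0) + 6 = pos 6 = 'g'
  'g' (pos 6) + 6 = pos 12 = 'm'
  'g' (pos 6) + 6 = pos 12 = 'm'
Result: jwvjgmm

jwvjgmm


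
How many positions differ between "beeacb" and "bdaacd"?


Comparing "beeacb" and "bdaacd" position by position:
  Position 0: 'b' vs 'b' => same
  Position 1: 'e' vs 'd' => DIFFER
  Position 2: 'e' vs 'a' => DIFFER
  Position 3: 'a' vs 'a' => same
  Position 4: 'c' vs 'c' => same
  Position 5: 'b' vs 'd' => DIFFER
Positions that differ: 3

3


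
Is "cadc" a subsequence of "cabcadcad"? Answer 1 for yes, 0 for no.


Check if "cadc" is a subsequence of "cabcadcad"
Greedy scan:
  Position 0 ('c'): matches sub[0] = 'c'
  Position 1 ('a'): matches sub[1] = 'a'
  Position 2 ('b'): no match needed
  Position 3 ('c'): no match needed
  Position 4 ('a'): no match needed
  Position 5 ('d'): matches sub[2] = 'd'
  Position 6 ('c'): matches sub[3] = 'c'
  Position 7 ('a'): no match needed
  Position 8 ('d'): no match needed
All 4 characters matched => is a subsequence

1


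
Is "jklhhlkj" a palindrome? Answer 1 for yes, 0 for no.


Input: jklhhlkj
Reversed: jklhhlkj
  Compare pos 0 ('j') with pos 7 ('j'): match
  Compare pos 1 ('k') with pos 6 ('k'): match
  Compare pos 2 ('l') with pos 5 ('l'): match
  Compare pos 3 ('h') with pos 4 ('h'): match
Result: palindrome

1


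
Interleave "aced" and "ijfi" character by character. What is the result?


Interleaving "aced" and "ijfi":
  Position 0: 'a' from first, 'i' from second => "ai"
  Position 1: 'c' from first, 'j' from second => "cj"
  Position 2: 'e' from first, 'f' from second => "ef"
  Position 3: 'd' from first, 'i' from second => "di"
Result: aicjefdi

aicjefdi


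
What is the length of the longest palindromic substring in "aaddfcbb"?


Input: "aaddfcbb"
Checking substrings for palindromes:
  [0:2] "aa" (len 2) => palindrome
  [2:4] "dd" (len 2) => palindrome
  [6:8] "bb" (len 2) => palindrome
Longest palindromic substring: "aa" with length 2

2


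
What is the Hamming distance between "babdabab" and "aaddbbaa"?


Comparing "babdabab" and "aaddbbaa" position by position:
  Position 0: 'b' vs 'a' => differ
  Position 1: 'a' vs 'a' => same
  Position 2: 'b' vs 'd' => differ
  Position 3: 'd' vs 'd' => same
  Position 4: 'a' vs 'b' => differ
  Position 5: 'b' vs 'b' => same
  Position 6: 'a' vs 'a' => same
  Position 7: 'b' vs 'a' => differ
Total differences (Hamming distance): 4

4


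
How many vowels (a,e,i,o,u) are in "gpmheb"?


Input: gpmheb
Checking each character:
  'g' at position 0: consonant
  'p' at position 1: consonant
  'm' at position 2: consonant
  'h' at position 3: consonant
  'e' at position 4: vowel (running total: 1)
  'b' at position 5: consonant
Total vowels: 1

1


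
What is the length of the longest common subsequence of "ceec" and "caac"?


LCS of "ceec" and "caac"
DP table:
           c    a    a    c
      0    0    0    0    0
  c   0    1    1    1    1
  e   0    1    1    1    1
  e   0    1    1    1    1
  c   0    1    1    1    2
LCS length = dp[4][4] = 2

2


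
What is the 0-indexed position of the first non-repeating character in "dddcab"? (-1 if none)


Input: dddcab
Character frequencies:
  'a': 1
  'b': 1
  'c': 1
  'd': 3
Scanning left to right for freq == 1:
  Position 0 ('d'): freq=3, skip
  Position 1 ('d'): freq=3, skip
  Position 2 ('d'): freq=3, skip
  Position 3 ('c'): unique! => answer = 3

3


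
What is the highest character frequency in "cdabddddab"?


Input: cdabddddab
Character counts:
  'a': 2
  'b': 2
  'c': 1
  'd': 5
Maximum frequency: 5

5


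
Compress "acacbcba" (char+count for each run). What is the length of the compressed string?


Input: acacbcba
Runs:
  'a' x 1 => "a1"
  'c' x 1 => "c1"
  'a' x 1 => "a1"
  'c' x 1 => "c1"
  'b' x 1 => "b1"
  'c' x 1 => "c1"
  'b' x 1 => "b1"
  'a' x 1 => "a1"
Compressed: "a1c1a1c1b1c1b1a1"
Compressed length: 16

16


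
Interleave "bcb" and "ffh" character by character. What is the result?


Interleaving "bcb" and "ffh":
  Position 0: 'b' from first, 'f' from second => "bf"
  Position 1: 'c' from first, 'f' from second => "cf"
  Position 2: 'b' from first, 'h' from second => "bh"
Result: bfcfbh

bfcfbh


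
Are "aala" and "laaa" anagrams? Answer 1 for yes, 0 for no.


Strings: "aala", "laaa"
Sorted first:  aaal
Sorted second: aaal
Sorted forms match => anagrams

1


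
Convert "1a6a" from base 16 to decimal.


Input: "1a6a" in base 16
Positional expansion:
  Digit '1' (value 1) x 16^3 = 4096
  Digit 'a' (value 10) x 16^2 = 2560
  Digit '6' (value 6) x 16^1 = 96
  Digit 'a' (value 10) x 16^0 = 10
Sum = 6762

6762


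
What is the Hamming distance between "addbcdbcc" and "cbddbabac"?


Comparing "addbcdbcc" and "cbddbabac" position by position:
  Position 0: 'a' vs 'c' => differ
  Position 1: 'd' vs 'b' => differ
  Position 2: 'd' vs 'd' => same
  Position 3: 'b' vs 'd' => differ
  Position 4: 'c' vs 'b' => differ
  Position 5: 'd' vs 'a' => differ
  Position 6: 'b' vs 'b' => same
  Position 7: 'c' vs 'a' => differ
  Position 8: 'c' vs 'c' => same
Total differences (Hamming distance): 6

6


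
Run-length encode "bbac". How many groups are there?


Input: bbac
Scanning for consecutive runs:
  Group 1: 'b' x 2 (positions 0-1)
  Group 2: 'a' x 1 (positions 2-2)
  Group 3: 'c' x 1 (positions 3-3)
Total groups: 3

3


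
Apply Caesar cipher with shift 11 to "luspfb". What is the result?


Caesar cipher: shift "luspfb" by 11
  'l' (pos 11) + 11 = pos 22 = 'w'
  'u' (pos 20) + 11 = pos 5 = 'f'
  's' (pos 18) + 11 = pos 3 = 'd'
  'p' (pos 15) + 11 = pos 0 = 'a'
  'f' (pos 5) + 11 = pos 16 = 'q'
  'b' (pos 1) + 11 = pos 12 = 'm'
Result: wfdaqm

wfdaqm


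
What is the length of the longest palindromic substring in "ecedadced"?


Input: "ecedadced"
Checking substrings for palindromes:
  [0:3] "ece" (len 3) => palindrome
  [3:6] "dad" (len 3) => palindrome
Longest palindromic substring: "ece" with length 3

3


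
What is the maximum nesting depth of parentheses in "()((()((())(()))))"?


Input: "()((()((())(()))))"
Tracking depth:
  Position 0 '(': depth becomes 1
  Position 1 ')': depth becomes 0
  Position 2 '(': depth becomes 1
  Position 3 '(': depth becomes 2
  Position 4 '(': depth becomes 3
  Position 5 ')': depth becomes 2
  Position 6 '(': depth becomes 3
  Position 7 '(': depth becomes 4
  Position 8 '(': depth becomes 5
  Position 9 ')': depth becomes 4
  Position 10 ')': depth becomes 3
  Position 11 '(': depth becomes 4
  Position 12 '(': depth becomes 5
  Position 13 ')': depth becomes 4
  Position 14 ')': depth becomes 3
  Position 15 ')': depth becomes 2
  Position 16 ')': depth becomes 1
  Position 17 ')': depth becomes 0
Maximum depth reached: 5

5


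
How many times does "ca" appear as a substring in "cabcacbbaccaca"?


Searching for "ca" in "cabcacbbaccaca"
Scanning each position:
  Position 0: "ca" => MATCH
  Position 1: "ab" => no
  Position 2: "bc" => no
  Position 3: "ca" => MATCH
  Position 4: "ac" => no
  Position 5: "cb" => no
  Position 6: "bb" => no
  Position 7: "ba" => no
  Position 8: "ac" => no
  Position 9: "cc" => no
  Position 10: "ca" => MATCH
  Position 11: "ac" => no
  Position 12: "ca" => MATCH
Total occurrences: 4

4


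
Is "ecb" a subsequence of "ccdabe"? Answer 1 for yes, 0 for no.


Check if "ecb" is a subsequence of "ccdabe"
Greedy scan:
  Position 0 ('c'): no match needed
  Position 1 ('c'): no match needed
  Position 2 ('d'): no match needed
  Position 3 ('a'): no match needed
  Position 4 ('b'): no match needed
  Position 5 ('e'): matches sub[0] = 'e'
Only matched 1/3 characters => not a subsequence

0


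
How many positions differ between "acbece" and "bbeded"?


Comparing "acbece" and "bbeded" position by position:
  Position 0: 'a' vs 'b' => DIFFER
  Position 1: 'c' vs 'b' => DIFFER
  Position 2: 'b' vs 'e' => DIFFER
  Position 3: 'e' vs 'd' => DIFFER
  Position 4: 'c' vs 'e' => DIFFER
  Position 5: 'e' vs 'd' => DIFFER
Positions that differ: 6

6


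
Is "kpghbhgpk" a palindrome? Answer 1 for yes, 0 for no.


Input: kpghbhgpk
Reversed: kpghbhgpk
  Compare pos 0 ('k') with pos 8 ('k'): match
  Compare pos 1 ('p') with pos 7 ('p'): match
  Compare pos 2 ('g') with pos 6 ('g'): match
  Compare pos 3 ('h') with pos 5 ('h'): match
Result: palindrome

1


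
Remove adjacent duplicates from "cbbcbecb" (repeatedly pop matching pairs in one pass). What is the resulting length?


Input: cbbcbecb
Stack-based adjacent duplicate removal:
  Read 'c': push. Stack: c
  Read 'b': push. Stack: cb
  Read 'b': matches stack top 'b' => pop. Stack: c
  Read 'c': matches stack top 'c' => pop. Stack: (empty)
  Read 'b': push. Stack: b
  Read 'e': push. Stack: be
  Read 'c': push. Stack: bec
  Read 'b': push. Stack: becb
Final stack: "becb" (length 4)

4


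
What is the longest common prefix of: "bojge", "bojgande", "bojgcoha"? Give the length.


Words: bojge, bojgande, bojgcoha
  Position 0: all 'b' => match
  Position 1: all 'o' => match
  Position 2: all 'j' => match
  Position 3: all 'g' => match
  Position 4: ('e', 'a', 'c') => mismatch, stop
LCP = "bojg" (length 4)

4


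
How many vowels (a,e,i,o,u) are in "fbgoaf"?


Input: fbgoaf
Checking each character:
  'f' at position 0: consonant
  'b' at position 1: consonant
  'g' at position 2: consonant
  'o' at position 3: vowel (running total: 1)
  'a' at position 4: vowel (running total: 2)
  'f' at position 5: consonant
Total vowels: 2

2


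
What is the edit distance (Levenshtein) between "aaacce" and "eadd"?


Computing edit distance: "aaacce" -> "eadd"
DP table:
           e    a    d    d
      0    1    2    3    4
  a   1    1    1    2    3
  a   2    2    1    2    3
  a   3    3    2    2    3
  c   4    4    3    3    3
  c   5    5    4    4    4
  e   6    5    5    5    5
Edit distance = dp[6][4] = 5

5


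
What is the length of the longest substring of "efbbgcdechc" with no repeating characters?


Input: "efbbgcdechc"
Sliding window (track last position of each char):
  Position 0 ('e'): window [0,0] length 1 -- new best
  Position 1 ('f'): window [0,1] length 2 -- new best
  Position 2 ('b'): window [0,2] length 3 -- new best
  Position 3 ('b'): repeat (last at 2), move window start to 3
  Position 3 ('b'): window [3,3] length 1
  Position 4 ('g'): window [3,4] length 2
  Position 5 ('c'): window [3,5] length 3
  Position 6 ('d'): window [3,6] length 4 -- new best
  Position 7 ('e'): window [3,7] length 5 -- new best
  Position 8 ('c'): repeat (last at 5), move window start to 6
  Position 8 ('c'): window [6,8] length 3
  Position 9 ('h'): window [6,9] length 4
  Position 10 ('c'): repeat (last at 8), move window start to 9
  Position 10 ('c'): window [9,10] length 2
Longest substring with no repeats: "bgcde" with length 5

5
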